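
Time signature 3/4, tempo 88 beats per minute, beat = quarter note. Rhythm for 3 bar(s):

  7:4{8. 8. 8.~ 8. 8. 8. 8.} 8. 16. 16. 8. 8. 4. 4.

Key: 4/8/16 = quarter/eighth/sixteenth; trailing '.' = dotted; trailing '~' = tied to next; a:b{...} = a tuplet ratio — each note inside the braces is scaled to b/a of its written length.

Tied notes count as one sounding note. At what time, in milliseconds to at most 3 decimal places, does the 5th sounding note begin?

1. 0.0ms @ 0 + 292.208ms (3/7)
2. 292.208ms @ 3/7 + 292.208ms (3/7)
3. 584.416ms @ 6/7 + 584.416ms (6/7)
4. 1168.831ms @ 12/7 + 292.208ms (3/7)
5. 1461.039ms @ 15/7 + 292.208ms (3/7)
6. 1753.247ms @ 18/7 + 292.208ms (3/7)
7. 2045.455ms @ 3 + 511.364ms (3/4)
8. 2556.818ms @ 15/4 + 255.682ms (3/8)
9. 2812.5ms @ 33/8 + 255.682ms (3/8)
10. 3068.182ms @ 9/2 + 511.364ms (3/4)
11. 3579.545ms @ 21/4 + 511.364ms (3/4)
12. 4090.909ms @ 6 + 1022.727ms (3/2)
13. 5113.636ms @ 15/2 + 1022.727ms (3/2)

note 5 onset = 15/7b = 1461.039ms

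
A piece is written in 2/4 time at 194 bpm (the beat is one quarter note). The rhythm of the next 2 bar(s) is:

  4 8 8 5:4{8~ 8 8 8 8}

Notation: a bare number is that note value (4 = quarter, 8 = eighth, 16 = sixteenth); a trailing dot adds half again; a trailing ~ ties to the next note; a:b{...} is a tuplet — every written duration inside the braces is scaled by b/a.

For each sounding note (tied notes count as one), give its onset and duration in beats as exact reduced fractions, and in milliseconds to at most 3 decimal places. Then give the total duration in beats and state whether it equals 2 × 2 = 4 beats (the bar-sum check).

1) 0.0ms=0b +309.278ms=1b
2) 309.278ms=1b +154.639ms=1/2b
3) 463.918ms=3/2b +154.639ms=1/2b
4) 618.557ms=2b +247.423ms=4/5b
5) 865.979ms=14/5b +123.711ms=2/5b
6) 989.691ms=16/5b +123.711ms=2/5b
7) 1113.402ms=18/5b +123.711ms=2/5b
Σ=4b of 4 (194bpm 2/4) — PASS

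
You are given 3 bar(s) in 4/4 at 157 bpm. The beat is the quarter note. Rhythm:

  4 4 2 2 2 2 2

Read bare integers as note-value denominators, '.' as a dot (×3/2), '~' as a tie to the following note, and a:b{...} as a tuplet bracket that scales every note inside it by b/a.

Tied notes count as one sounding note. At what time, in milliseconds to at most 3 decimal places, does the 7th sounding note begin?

note 7 onset = 10b = 3821.656ms

1. 0.0ms @ 0 + 382.166ms (1)
2. 382.166ms @ 1 + 382.166ms (1)
3. 764.331ms @ 2 + 764.331ms (2)
4. 1528.662ms @ 4 + 764.331ms (2)
5. 2292.994ms @ 6 + 764.331ms (2)
6. 3057.325ms @ 8 + 764.331ms (2)
7. 3821.656ms @ 10 + 764.331ms (2)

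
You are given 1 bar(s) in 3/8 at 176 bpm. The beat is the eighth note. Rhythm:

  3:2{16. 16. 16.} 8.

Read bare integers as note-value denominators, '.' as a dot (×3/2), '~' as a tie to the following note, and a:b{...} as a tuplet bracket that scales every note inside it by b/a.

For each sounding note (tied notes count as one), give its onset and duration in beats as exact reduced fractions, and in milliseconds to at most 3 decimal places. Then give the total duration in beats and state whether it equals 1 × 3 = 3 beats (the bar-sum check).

1) 0.0ms=0b +170.455ms=1/2b
2) 170.455ms=1/2b +170.455ms=1/2b
3) 340.909ms=1b +170.455ms=1/2b
4) 511.364ms=3/2b +511.364ms=3/2b
Σ=3b of 3 (176bpm 3/8) — PASS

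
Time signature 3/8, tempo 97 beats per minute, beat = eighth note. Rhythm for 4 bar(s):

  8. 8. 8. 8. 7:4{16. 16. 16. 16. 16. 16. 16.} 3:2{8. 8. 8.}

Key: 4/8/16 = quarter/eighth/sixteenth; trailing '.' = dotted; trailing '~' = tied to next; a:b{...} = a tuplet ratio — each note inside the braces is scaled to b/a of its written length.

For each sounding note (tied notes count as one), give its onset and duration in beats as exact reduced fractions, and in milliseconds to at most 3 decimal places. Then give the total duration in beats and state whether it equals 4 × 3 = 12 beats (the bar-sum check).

1) 0.0ms=0b +927.835ms=3/2b
2) 927.835ms=3/2b +927.835ms=3/2b
3) 1855.67ms=3b +927.835ms=3/2b
4) 2783.505ms=9/2b +927.835ms=3/2b
5) 3711.34ms=6b +265.096ms=3/7b
6) 3976.436ms=45/7b +265.096ms=3/7b
7) 4241.532ms=48/7b +265.096ms=3/7b
8) 4506.627ms=51/7b +265.096ms=3/7b
9) 4771.723ms=54/7b +265.096ms=3/7b
10) 5036.819ms=57/7b +265.096ms=3/7b
11) 5301.915ms=60/7b +265.096ms=3/7b
12) 5567.01ms=9b +618.557ms=1b
13) 6185.567ms=10b +618.557ms=1b
14) 6804.124ms=11b +618.557ms=1b
Σ=12b of 12 (97bpm 3/8) — PASS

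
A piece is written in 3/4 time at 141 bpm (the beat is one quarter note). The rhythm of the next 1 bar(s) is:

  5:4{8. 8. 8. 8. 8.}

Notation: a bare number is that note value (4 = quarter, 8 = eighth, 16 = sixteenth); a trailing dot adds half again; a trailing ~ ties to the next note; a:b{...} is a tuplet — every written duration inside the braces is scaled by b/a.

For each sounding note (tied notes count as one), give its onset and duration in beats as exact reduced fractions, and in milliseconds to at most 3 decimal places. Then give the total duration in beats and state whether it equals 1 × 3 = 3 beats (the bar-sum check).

1) 0.0ms=0b +255.319ms=3/5b
2) 255.319ms=3/5b +255.319ms=3/5b
3) 510.638ms=6/5b +255.319ms=3/5b
4) 765.957ms=9/5b +255.319ms=3/5b
5) 1021.277ms=12/5b +255.319ms=3/5b
Σ=3b of 3 (141bpm 3/4) — PASS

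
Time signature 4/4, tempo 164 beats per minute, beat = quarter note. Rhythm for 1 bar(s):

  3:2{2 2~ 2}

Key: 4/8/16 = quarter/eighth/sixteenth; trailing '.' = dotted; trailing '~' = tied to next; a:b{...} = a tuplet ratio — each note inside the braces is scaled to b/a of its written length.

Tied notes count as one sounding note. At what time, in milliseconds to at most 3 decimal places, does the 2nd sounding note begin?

1. 0.0ms @ 0 + 487.805ms (4/3)
2. 487.805ms @ 4/3 + 975.61ms (8/3)

note 2 onset = 4/3b = 487.805ms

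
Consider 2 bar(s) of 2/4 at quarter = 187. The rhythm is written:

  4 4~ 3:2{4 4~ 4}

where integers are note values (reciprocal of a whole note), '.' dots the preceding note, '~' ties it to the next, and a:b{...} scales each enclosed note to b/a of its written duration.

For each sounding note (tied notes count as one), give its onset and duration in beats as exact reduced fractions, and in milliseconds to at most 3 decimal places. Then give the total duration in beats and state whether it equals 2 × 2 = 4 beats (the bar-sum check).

1) 0.0ms=0b +320.856ms=1b
2) 320.856ms=1b +534.759ms=5/3b
3) 855.615ms=8/3b +427.807ms=4/3b
Σ=4b of 4 (187bpm 2/4) — PASS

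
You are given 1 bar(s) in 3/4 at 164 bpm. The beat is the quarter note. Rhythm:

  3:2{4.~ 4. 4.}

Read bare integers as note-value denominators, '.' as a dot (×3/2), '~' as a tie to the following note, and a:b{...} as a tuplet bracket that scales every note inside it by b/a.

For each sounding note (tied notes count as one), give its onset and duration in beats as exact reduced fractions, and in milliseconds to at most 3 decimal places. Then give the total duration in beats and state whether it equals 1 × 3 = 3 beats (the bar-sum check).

1) 0.0ms=0b +731.707ms=2b
2) 731.707ms=2b +365.854ms=1b
Σ=3b of 3 (164bpm 3/4) — PASS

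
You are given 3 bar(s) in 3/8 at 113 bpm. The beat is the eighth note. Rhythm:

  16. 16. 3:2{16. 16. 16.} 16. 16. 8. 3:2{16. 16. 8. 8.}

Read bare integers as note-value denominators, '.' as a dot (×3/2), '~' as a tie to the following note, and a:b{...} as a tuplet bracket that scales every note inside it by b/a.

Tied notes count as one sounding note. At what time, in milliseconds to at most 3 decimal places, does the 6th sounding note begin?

1. 0.0ms @ 0 + 398.23ms (3/4)
2. 398.23ms @ 3/4 + 398.23ms (3/4)
3. 796.46ms @ 3/2 + 265.487ms (1/2)
4. 1061.947ms @ 2 + 265.487ms (1/2)
5. 1327.434ms @ 5/2 + 265.487ms (1/2)
6. 1592.92ms @ 3 + 398.23ms (3/4)
7. 1991.15ms @ 15/4 + 398.23ms (3/4)
8. 2389.381ms @ 9/2 + 796.46ms (3/2)
9. 3185.841ms @ 6 + 265.487ms (1/2)
10. 3451.327ms @ 13/2 + 265.487ms (1/2)
11. 3716.814ms @ 7 + 530.973ms (1)
12. 4247.788ms @ 8 + 530.973ms (1)

note 6 onset = 3b = 1592.92ms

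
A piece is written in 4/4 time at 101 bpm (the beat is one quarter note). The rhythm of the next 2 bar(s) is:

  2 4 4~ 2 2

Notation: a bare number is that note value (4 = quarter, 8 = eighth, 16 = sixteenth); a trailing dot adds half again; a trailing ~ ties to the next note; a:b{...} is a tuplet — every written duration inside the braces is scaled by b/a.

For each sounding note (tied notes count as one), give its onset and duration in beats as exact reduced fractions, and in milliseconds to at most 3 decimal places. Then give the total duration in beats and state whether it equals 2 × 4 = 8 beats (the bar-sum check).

1) 0.0ms=0b +1188.119ms=2b
2) 1188.119ms=2b +594.059ms=1b
3) 1782.178ms=3b +1782.178ms=3b
4) 3564.356ms=6b +1188.119ms=2b
Σ=8b of 8 (101bpm 4/4) — PASS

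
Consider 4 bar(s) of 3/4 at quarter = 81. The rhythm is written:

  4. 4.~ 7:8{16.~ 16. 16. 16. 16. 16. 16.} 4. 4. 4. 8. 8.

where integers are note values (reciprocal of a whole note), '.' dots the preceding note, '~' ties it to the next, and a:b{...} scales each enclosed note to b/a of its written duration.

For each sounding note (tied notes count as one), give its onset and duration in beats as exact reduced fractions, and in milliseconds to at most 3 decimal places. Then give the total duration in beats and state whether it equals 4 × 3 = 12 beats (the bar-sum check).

1) 0.0ms=0b +1111.111ms=3/2b
2) 1111.111ms=3/2b +1746.032ms=33/14b
3) 2857.143ms=27/7b +317.46ms=3/7b
4) 3174.603ms=30/7b +317.46ms=3/7b
5) 3492.063ms=33/7b +317.46ms=3/7b
6) 3809.524ms=36/7b +317.46ms=3/7b
7) 4126.984ms=39/7b +317.46ms=3/7b
8) 4444.444ms=6b +1111.111ms=3/2b
9) 5555.556ms=15/2b +1111.111ms=3/2b
10) 6666.667ms=9b +1111.111ms=3/2b
11) 7777.778ms=21/2b +555.556ms=3/4b
12) 8333.333ms=45/4b +555.556ms=3/4b
Σ=12b of 12 (81bpm 3/4) — PASS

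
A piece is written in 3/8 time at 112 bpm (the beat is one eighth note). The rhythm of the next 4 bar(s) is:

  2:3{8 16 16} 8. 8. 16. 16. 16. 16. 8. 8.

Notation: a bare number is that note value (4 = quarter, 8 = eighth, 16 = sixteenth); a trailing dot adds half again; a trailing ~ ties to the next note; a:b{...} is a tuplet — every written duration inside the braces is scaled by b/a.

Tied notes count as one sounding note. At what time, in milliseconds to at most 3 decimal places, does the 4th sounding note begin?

1. 0.0ms @ 0 + 803.571ms (3/2)
2. 803.571ms @ 3/2 + 401.786ms (3/4)
3. 1205.357ms @ 9/4 + 401.786ms (3/4)
4. 1607.143ms @ 3 + 803.571ms (3/2)
5. 2410.714ms @ 9/2 + 803.571ms (3/2)
6. 3214.286ms @ 6 + 401.786ms (3/4)
7. 3616.071ms @ 27/4 + 401.786ms (3/4)
8. 4017.857ms @ 15/2 + 401.786ms (3/4)
9. 4419.643ms @ 33/4 + 401.786ms (3/4)
10. 4821.429ms @ 9 + 803.571ms (3/2)
11. 5625.0ms @ 21/2 + 803.571ms (3/2)

note 4 onset = 3b = 1607.143ms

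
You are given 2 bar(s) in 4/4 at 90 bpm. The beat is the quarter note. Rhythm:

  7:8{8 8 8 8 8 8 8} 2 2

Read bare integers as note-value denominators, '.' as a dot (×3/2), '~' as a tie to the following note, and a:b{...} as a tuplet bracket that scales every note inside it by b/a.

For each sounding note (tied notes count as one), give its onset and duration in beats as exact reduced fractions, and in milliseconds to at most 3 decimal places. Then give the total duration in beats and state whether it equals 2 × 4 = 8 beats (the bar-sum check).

1) 0.0ms=0b +380.952ms=4/7b
2) 380.952ms=4/7b +380.952ms=4/7b
3) 761.905ms=8/7b +380.952ms=4/7b
4) 1142.857ms=12/7b +380.952ms=4/7b
5) 1523.81ms=16/7b +380.952ms=4/7b
6) 1904.762ms=20/7b +380.952ms=4/7b
7) 2285.714ms=24/7b +380.952ms=4/7b
8) 2666.667ms=4b +1333.333ms=2b
9) 4000.0ms=6b +1333.333ms=2b
Σ=8b of 8 (90bpm 4/4) — PASS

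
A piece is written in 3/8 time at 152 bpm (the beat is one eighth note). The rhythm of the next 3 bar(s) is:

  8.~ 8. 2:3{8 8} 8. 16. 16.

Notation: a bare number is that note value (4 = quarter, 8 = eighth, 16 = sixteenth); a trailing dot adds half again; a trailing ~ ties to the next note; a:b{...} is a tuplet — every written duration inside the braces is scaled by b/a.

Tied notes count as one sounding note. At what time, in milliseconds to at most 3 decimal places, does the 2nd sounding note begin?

1. 0.0ms @ 0 + 1184.211ms (3)
2. 1184.211ms @ 3 + 592.105ms (3/2)
3. 1776.316ms @ 9/2 + 592.105ms (3/2)
4. 2368.421ms @ 6 + 592.105ms (3/2)
5. 2960.526ms @ 15/2 + 296.053ms (3/4)
6. 3256.579ms @ 33/4 + 296.053ms (3/4)

note 2 onset = 3b = 1184.211ms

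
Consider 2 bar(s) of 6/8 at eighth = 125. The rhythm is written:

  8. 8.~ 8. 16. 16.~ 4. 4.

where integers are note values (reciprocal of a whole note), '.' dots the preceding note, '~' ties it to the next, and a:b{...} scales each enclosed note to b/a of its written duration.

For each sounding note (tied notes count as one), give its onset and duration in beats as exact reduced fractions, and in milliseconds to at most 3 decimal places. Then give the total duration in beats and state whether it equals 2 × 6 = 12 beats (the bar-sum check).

1) 0.0ms=0b +720.0ms=3/2b
2) 720.0ms=3/2b +1440.0ms=3b
3) 2160.0ms=9/2b +360.0ms=3/4b
4) 2520.0ms=21/4b +1800.0ms=15/4b
5) 4320.0ms=9b +1440.0ms=3b
Σ=12b of 12 (125bpm 6/8) — PASS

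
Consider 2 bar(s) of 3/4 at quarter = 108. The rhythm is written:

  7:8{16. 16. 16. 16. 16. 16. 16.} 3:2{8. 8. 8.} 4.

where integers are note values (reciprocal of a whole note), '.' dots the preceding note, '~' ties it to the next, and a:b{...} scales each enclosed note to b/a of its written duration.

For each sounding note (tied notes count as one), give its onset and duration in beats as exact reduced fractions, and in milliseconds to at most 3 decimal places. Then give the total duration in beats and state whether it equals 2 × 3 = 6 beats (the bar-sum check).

1) 0.0ms=0b +238.095ms=3/7b
2) 238.095ms=3/7b +238.095ms=3/7b
3) 476.19ms=6/7b +238.095ms=3/7b
4) 714.286ms=9/7b +238.095ms=3/7b
5) 952.381ms=12/7b +238.095ms=3/7b
6) 1190.476ms=15/7b +238.095ms=3/7b
7) 1428.571ms=18/7b +238.095ms=3/7b
8) 1666.667ms=3b +277.778ms=1/2b
9) 1944.444ms=7/2b +277.778ms=1/2b
10) 2222.222ms=4b +277.778ms=1/2b
11) 2500.0ms=9/2b +833.333ms=3/2b
Σ=6b of 6 (108bpm 3/4) — PASS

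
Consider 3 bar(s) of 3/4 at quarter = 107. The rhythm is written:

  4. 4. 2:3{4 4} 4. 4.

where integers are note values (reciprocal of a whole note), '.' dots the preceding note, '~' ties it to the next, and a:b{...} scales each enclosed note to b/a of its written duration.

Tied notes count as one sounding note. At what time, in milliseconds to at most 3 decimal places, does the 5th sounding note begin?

note 5 onset = 6b = 3364.486ms

1. 0.0ms @ 0 + 841.121ms (3/2)
2. 841.121ms @ 3/2 + 841.121ms (3/2)
3. 1682.243ms @ 3 + 841.121ms (3/2)
4. 2523.364ms @ 9/2 + 841.121ms (3/2)
5. 3364.486ms @ 6 + 841.121ms (3/2)
6. 4205.607ms @ 15/2 + 841.121ms (3/2)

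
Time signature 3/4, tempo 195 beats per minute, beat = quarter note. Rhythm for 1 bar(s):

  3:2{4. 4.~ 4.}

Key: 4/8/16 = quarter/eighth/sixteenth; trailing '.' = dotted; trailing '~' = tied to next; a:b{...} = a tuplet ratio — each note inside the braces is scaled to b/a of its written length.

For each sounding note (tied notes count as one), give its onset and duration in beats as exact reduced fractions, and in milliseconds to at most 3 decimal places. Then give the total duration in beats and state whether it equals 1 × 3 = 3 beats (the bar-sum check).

1) 0.0ms=0b +307.692ms=1b
2) 307.692ms=1b +615.385ms=2b
Σ=3b of 3 (195bpm 3/4) — PASS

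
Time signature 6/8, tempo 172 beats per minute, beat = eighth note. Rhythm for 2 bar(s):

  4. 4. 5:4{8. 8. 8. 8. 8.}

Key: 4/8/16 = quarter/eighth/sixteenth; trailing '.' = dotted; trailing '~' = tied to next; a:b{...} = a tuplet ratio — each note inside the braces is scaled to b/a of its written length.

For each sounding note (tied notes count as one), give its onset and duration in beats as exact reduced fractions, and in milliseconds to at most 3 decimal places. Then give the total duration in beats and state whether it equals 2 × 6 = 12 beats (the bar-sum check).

1) 0.0ms=0b +1046.512ms=3b
2) 1046.512ms=3b +1046.512ms=3b
3) 2093.023ms=6b +418.605ms=6/5b
4) 2511.628ms=36/5b +418.605ms=6/5b
5) 2930.233ms=42/5b +418.605ms=6/5b
6) 3348.837ms=48/5b +418.605ms=6/5b
7) 3767.442ms=54/5b +418.605ms=6/5b
Σ=12b of 12 (172bpm 6/8) — PASS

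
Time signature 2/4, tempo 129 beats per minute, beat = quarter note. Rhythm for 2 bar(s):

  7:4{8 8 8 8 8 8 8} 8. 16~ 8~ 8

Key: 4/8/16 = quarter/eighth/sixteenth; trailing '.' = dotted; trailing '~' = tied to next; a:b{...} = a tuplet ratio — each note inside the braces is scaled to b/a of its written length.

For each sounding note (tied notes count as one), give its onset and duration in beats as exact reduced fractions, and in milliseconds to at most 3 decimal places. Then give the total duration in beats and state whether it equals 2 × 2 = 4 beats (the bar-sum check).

1) 0.0ms=0b +132.89ms=2/7b
2) 132.89ms=2/7b +132.89ms=2/7b
3) 265.781ms=4/7b +132.89ms=2/7b
4) 398.671ms=6/7b +132.89ms=2/7b
5) 531.561ms=8/7b +132.89ms=2/7b
6) 664.452ms=10/7b +132.89ms=2/7b
7) 797.342ms=12/7b +132.89ms=2/7b
8) 930.233ms=2b +348.837ms=3/4b
9) 1279.07ms=11/4b +581.395ms=5/4b
Σ=4b of 4 (129bpm 2/4) — PASS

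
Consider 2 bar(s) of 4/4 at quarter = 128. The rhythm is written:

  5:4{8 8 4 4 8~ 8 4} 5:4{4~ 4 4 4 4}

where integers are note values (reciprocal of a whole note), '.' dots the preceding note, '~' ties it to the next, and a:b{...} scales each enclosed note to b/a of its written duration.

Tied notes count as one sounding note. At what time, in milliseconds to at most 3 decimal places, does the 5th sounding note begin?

1. 0.0ms @ 0 + 187.5ms (2/5)
2. 187.5ms @ 2/5 + 187.5ms (2/5)
3. 375.0ms @ 4/5 + 375.0ms (4/5)
4. 750.0ms @ 8/5 + 375.0ms (4/5)
5. 1125.0ms @ 12/5 + 375.0ms (4/5)
6. 1500.0ms @ 16/5 + 375.0ms (4/5)
7. 1875.0ms @ 4 + 750.0ms (8/5)
8. 2625.0ms @ 28/5 + 375.0ms (4/5)
9. 3000.0ms @ 32/5 + 375.0ms (4/5)
10. 3375.0ms @ 36/5 + 375.0ms (4/5)

note 5 onset = 12/5b = 1125.0ms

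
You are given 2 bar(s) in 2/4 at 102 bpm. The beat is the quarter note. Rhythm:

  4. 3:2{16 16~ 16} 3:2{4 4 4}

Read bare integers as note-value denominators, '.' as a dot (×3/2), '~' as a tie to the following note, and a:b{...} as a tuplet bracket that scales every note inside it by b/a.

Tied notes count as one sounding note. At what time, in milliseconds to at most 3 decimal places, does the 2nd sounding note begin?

1. 0.0ms @ 0 + 882.353ms (3/2)
2. 882.353ms @ 3/2 + 98.039ms (1/6)
3. 980.392ms @ 5/3 + 196.078ms (1/3)
4. 1176.471ms @ 2 + 392.157ms (2/3)
5. 1568.627ms @ 8/3 + 392.157ms (2/3)
6. 1960.784ms @ 10/3 + 392.157ms (2/3)

note 2 onset = 3/2b = 882.353ms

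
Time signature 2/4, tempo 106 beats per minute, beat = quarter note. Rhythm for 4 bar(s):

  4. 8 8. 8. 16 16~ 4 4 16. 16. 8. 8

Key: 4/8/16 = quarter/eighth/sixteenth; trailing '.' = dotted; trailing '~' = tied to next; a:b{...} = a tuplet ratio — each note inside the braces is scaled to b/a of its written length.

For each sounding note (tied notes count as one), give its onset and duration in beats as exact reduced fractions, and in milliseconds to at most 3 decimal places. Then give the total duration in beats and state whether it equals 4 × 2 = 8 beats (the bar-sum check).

1) 0.0ms=0b +849.057ms=3/2b
2) 849.057ms=3/2b +283.019ms=1/2b
3) 1132.075ms=2b +424.528ms=3/4b
4) 1556.604ms=11/4b +424.528ms=3/4b
5) 1981.132ms=7/2b +141.509ms=1/4b
6) 2122.642ms=15/4b +707.547ms=5/4b
7) 2830.189ms=5b +566.038ms=1b
8) 3396.226ms=6b +212.264ms=3/8b
9) 3608.491ms=51/8b +212.264ms=3/8b
10) 3820.755ms=27/4b +424.528ms=3/4b
11) 4245.283ms=15/2b +283.019ms=1/2b
Σ=8b of 8 (106bpm 2/4) — PASS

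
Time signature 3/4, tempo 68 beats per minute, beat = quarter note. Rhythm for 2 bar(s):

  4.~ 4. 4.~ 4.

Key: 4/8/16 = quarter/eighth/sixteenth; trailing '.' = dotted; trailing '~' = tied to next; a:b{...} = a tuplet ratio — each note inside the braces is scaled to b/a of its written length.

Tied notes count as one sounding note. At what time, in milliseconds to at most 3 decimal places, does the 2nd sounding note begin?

note 2 onset = 3b = 2647.059ms

1. 0.0ms @ 0 + 2647.059ms (3)
2. 2647.059ms @ 3 + 2647.059ms (3)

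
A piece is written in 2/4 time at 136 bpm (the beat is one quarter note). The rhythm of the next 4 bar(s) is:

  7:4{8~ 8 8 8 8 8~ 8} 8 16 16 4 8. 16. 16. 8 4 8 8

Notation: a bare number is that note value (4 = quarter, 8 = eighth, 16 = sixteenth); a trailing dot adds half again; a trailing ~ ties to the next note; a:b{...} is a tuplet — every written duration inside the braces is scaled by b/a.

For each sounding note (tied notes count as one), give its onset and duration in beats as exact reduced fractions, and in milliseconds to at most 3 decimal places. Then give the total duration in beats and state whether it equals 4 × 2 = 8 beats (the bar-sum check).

1) 0.0ms=0b +252.101ms=4/7b
2) 252.101ms=4/7b +126.05ms=2/7b
3) 378.151ms=6/7b +126.05ms=2/7b
4) 504.202ms=8/7b +126.05ms=2/7b
5) 630.252ms=10/7b +252.101ms=4/7b
6) 882.353ms=2b +220.588ms=1/2b
7) 1102.941ms=5/2b +110.294ms=1/4b
8) 1213.235ms=11/4b +110.294ms=1/4b
9) 1323.529ms=3b +441.176ms=1b
10) 1764.706ms=4b +330.882ms=3/4b
11) 2095.588ms=19/4b +165.441ms=3/8b
12) 2261.029ms=41/8b +165.441ms=3/8b
13) 2426.471ms=11/2b +220.588ms=1/2b
14) 2647.059ms=6b +441.176ms=1b
15) 3088.235ms=7b +220.588ms=1/2b
16) 3308.824ms=15/2b +220.588ms=1/2b
Σ=8b of 8 (136bpm 2/4) — PASS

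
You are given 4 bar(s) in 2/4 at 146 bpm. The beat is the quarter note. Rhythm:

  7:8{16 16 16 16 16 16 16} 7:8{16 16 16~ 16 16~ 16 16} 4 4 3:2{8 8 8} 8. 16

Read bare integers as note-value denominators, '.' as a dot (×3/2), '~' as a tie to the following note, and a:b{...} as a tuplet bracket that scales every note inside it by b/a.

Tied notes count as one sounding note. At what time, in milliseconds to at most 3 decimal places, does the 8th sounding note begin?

1. 0.0ms @ 0 + 117.417ms (2/7)
2. 117.417ms @ 2/7 + 117.417ms (2/7)
3. 234.834ms @ 4/7 + 117.417ms (2/7)
4. 352.25ms @ 6/7 + 117.417ms (2/7)
5. 469.667ms @ 8/7 + 117.417ms (2/7)
6. 587.084ms @ 10/7 + 117.417ms (2/7)
7. 704.501ms @ 12/7 + 117.417ms (2/7)
8. 821.918ms @ 2 + 117.417ms (2/7)
9. 939.335ms @ 16/7 + 117.417ms (2/7)
10. 1056.751ms @ 18/7 + 234.834ms (4/7)
11. 1291.585ms @ 22/7 + 234.834ms (4/7)
12. 1526.419ms @ 26/7 + 117.417ms (2/7)
13. 1643.836ms @ 4 + 410.959ms (1)
14. 2054.795ms @ 5 + 410.959ms (1)
15. 2465.753ms @ 6 + 136.986ms (1/3)
16. 2602.74ms @ 19/3 + 136.986ms (1/3)
17. 2739.726ms @ 20/3 + 136.986ms (1/3)
18. 2876.712ms @ 7 + 308.219ms (3/4)
19. 3184.932ms @ 31/4 + 102.74ms (1/4)

note 8 onset = 2b = 821.918ms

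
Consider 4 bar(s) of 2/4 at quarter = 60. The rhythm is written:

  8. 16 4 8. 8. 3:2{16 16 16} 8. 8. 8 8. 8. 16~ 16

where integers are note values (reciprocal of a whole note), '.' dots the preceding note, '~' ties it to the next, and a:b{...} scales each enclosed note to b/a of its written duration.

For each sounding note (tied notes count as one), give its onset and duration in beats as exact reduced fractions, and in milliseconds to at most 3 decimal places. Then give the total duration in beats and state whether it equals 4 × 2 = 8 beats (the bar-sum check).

1) 0.0ms=0b +750.0ms=3/4b
2) 750.0ms=3/4b +250.0ms=1/4b
3) 1000.0ms=1b +1000.0ms=1b
4) 2000.0ms=2b +750.0ms=3/4b
5) 2750.0ms=11/4b +750.0ms=3/4b
6) 3500.0ms=7/2b +166.667ms=1/6b
7) 3666.667ms=11/3b +166.667ms=1/6b
8) 3833.333ms=23/6b +166.667ms=1/6b
9) 4000.0ms=4b +750.0ms=3/4b
10) 4750.0ms=19/4b +750.0ms=3/4b
11) 5500.0ms=11/2b +500.0ms=1/2b
12) 6000.0ms=6b +750.0ms=3/4b
13) 6750.0ms=27/4b +750.0ms=3/4b
14) 7500.0ms=15/2b +500.0ms=1/2b
Σ=8b of 8 (60bpm 2/4) — PASS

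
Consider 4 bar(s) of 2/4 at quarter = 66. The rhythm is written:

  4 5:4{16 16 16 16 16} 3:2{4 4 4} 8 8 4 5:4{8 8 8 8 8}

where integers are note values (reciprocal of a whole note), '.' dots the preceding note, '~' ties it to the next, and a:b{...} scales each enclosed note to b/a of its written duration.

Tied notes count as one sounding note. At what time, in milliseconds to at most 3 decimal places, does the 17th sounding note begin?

1. 0.0ms @ 0 + 909.091ms (1)
2. 909.091ms @ 1 + 181.818ms (1/5)
3. 1090.909ms @ 6/5 + 181.818ms (1/5)
4. 1272.727ms @ 7/5 + 181.818ms (1/5)
5. 1454.545ms @ 8/5 + 181.818ms (1/5)
6. 1636.364ms @ 9/5 + 181.818ms (1/5)
7. 1818.182ms @ 2 + 606.061ms (2/3)
8. 2424.242ms @ 8/3 + 606.061ms (2/3)
9. 3030.303ms @ 10/3 + 606.061ms (2/3)
10. 3636.364ms @ 4 + 454.545ms (1/2)
11. 4090.909ms @ 9/2 + 454.545ms (1/2)
12. 4545.455ms @ 5 + 909.091ms (1)
13. 5454.545ms @ 6 + 363.636ms (2/5)
14. 5818.182ms @ 32/5 + 363.636ms (2/5)
15. 6181.818ms @ 34/5 + 363.636ms (2/5)
16. 6545.455ms @ 36/5 + 363.636ms (2/5)
17. 6909.091ms @ 38/5 + 363.636ms (2/5)

note 17 onset = 38/5b = 6909.091ms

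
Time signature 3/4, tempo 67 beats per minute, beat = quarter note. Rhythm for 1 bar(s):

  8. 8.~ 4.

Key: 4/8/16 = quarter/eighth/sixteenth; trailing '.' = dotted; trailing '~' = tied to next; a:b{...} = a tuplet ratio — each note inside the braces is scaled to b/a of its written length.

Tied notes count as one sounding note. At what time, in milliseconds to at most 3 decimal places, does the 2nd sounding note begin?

note 2 onset = 3/4b = 671.642ms

1. 0.0ms @ 0 + 671.642ms (3/4)
2. 671.642ms @ 3/4 + 2014.925ms (9/4)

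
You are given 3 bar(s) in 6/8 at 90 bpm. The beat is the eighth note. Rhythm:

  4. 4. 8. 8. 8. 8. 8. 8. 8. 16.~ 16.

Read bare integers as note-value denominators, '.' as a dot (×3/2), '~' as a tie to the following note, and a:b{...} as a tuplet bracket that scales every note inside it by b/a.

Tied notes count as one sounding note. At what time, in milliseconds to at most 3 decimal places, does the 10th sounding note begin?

1. 0.0ms @ 0 + 2000.0ms (3)
2. 2000.0ms @ 3 + 2000.0ms (3)
3. 4000.0ms @ 6 + 1000.0ms (3/2)
4. 5000.0ms @ 15/2 + 1000.0ms (3/2)
5. 6000.0ms @ 9 + 1000.0ms (3/2)
6. 7000.0ms @ 21/2 + 1000.0ms (3/2)
7. 8000.0ms @ 12 + 1000.0ms (3/2)
8. 9000.0ms @ 27/2 + 1000.0ms (3/2)
9. 10000.0ms @ 15 + 1000.0ms (3/2)
10. 11000.0ms @ 33/2 + 1000.0ms (3/2)

note 10 onset = 33/2b = 11000.0ms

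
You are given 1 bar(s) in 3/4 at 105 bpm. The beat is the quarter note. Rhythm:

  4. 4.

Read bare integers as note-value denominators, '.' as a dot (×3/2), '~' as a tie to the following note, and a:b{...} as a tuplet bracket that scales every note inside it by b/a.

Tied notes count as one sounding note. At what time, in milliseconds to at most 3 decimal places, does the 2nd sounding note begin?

1. 0.0ms @ 0 + 857.143ms (3/2)
2. 857.143ms @ 3/2 + 857.143ms (3/2)

note 2 onset = 3/2b = 857.143ms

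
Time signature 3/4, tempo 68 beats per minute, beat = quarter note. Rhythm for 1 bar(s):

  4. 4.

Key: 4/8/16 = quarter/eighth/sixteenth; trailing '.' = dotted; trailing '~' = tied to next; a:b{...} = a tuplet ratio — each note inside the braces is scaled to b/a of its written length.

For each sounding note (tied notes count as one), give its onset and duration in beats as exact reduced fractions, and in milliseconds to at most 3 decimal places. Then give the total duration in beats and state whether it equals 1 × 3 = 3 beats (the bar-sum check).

1) 0.0ms=0b +1323.529ms=3/2b
2) 1323.529ms=3/2b +1323.529ms=3/2b
Σ=3b of 3 (68bpm 3/4) — PASS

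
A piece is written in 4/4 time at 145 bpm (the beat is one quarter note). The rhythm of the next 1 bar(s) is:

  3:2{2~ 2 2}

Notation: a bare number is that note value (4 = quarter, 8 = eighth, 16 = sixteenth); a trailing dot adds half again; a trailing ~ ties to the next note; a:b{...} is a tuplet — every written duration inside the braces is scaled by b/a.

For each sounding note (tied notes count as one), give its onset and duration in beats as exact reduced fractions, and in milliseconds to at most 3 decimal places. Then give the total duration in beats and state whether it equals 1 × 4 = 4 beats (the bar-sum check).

1) 0.0ms=0b +1103.448ms=8/3b
2) 1103.448ms=8/3b +551.724ms=4/3b
Σ=4b of 4 (145bpm 4/4) — PASS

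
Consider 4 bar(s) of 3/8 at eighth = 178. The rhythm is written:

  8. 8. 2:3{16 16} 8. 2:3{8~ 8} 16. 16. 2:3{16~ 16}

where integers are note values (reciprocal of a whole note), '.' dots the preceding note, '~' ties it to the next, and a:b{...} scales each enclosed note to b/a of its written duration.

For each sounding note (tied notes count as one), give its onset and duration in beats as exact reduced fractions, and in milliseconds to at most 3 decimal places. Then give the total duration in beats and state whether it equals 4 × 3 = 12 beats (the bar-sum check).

1) 0.0ms=0b +505.618ms=3/2b
2) 505.618ms=3/2b +505.618ms=3/2b
3) 1011.236ms=3b +252.809ms=3/4b
4) 1264.045ms=15/4b +252.809ms=3/4b
5) 1516.854ms=9/2b +505.618ms=3/2b
6) 2022.472ms=6b +1011.236ms=3b
7) 3033.708ms=9b +252.809ms=3/4b
8) 3286.517ms=39/4b +252.809ms=3/4b
9) 3539.326ms=21/2b +505.618ms=3/2b
Σ=12b of 12 (178bpm 3/8) — PASS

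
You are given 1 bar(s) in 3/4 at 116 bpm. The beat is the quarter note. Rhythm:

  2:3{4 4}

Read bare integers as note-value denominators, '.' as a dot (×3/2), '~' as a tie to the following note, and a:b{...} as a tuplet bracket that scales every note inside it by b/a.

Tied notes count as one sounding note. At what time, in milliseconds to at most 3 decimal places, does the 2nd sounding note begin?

1. 0.0ms @ 0 + 775.862ms (3/2)
2. 775.862ms @ 3/2 + 775.862ms (3/2)

note 2 onset = 3/2b = 775.862ms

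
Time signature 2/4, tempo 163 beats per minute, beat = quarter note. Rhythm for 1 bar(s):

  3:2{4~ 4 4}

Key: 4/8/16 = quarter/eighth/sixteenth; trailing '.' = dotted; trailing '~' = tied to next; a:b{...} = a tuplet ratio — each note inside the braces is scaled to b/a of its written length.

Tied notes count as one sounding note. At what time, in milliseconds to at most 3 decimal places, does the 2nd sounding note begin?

note 2 onset = 4/3b = 490.798ms

1. 0.0ms @ 0 + 490.798ms (4/3)
2. 490.798ms @ 4/3 + 245.399ms (2/3)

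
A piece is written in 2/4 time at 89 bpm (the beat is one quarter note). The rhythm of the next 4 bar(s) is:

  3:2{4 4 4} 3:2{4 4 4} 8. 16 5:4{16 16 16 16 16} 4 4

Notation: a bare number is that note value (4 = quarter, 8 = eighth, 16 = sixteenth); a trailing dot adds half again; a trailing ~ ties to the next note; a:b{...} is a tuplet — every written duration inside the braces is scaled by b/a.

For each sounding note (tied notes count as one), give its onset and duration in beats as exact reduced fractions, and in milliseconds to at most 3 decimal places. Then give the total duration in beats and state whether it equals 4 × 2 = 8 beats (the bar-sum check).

1) 0.0ms=0b +449.438ms=2/3b
2) 449.438ms=2/3b +449.438ms=2/3b
3) 898.876ms=4/3b +449.438ms=2/3b
4) 1348.315ms=2b +449.438ms=2/3b
5) 1797.753ms=8/3b +449.438ms=2/3b
6) 2247.191ms=10/3b +449.438ms=2/3b
7) 2696.629ms=4b +505.618ms=3/4b
8) 3202.247ms=19/4b +168.539ms=1/4b
9) 3370.787ms=5b +134.831ms=1/5b
10) 3505.618ms=26/5b +134.831ms=1/5b
11) 3640.449ms=27/5b +134.831ms=1/5b
12) 3775.281ms=28/5b +134.831ms=1/5b
13) 3910.112ms=29/5b +134.831ms=1/5b
14) 4044.944ms=6b +674.157ms=1b
15) 4719.101ms=7b +674.157ms=1b
Σ=8b of 8 (89bpm 2/4) — PASS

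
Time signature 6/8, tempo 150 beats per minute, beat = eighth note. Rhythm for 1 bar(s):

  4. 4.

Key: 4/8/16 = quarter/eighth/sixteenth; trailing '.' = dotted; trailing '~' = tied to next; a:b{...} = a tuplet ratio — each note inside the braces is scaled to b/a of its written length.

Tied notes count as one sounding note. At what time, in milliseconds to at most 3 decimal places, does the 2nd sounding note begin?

note 2 onset = 3b = 1200.0ms

1. 0.0ms @ 0 + 1200.0ms (3)
2. 1200.0ms @ 3 + 1200.0ms (3)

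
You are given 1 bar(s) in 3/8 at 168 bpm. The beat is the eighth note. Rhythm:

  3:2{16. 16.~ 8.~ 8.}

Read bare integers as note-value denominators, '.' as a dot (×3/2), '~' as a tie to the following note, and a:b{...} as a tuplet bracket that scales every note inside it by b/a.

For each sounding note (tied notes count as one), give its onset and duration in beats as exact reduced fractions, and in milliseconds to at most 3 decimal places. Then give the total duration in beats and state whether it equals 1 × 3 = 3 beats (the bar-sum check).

1) 0.0ms=0b +178.571ms=1/2b
2) 178.571ms=1/2b +892.857ms=5/2b
Σ=3b of 3 (168bpm 3/8) — PASS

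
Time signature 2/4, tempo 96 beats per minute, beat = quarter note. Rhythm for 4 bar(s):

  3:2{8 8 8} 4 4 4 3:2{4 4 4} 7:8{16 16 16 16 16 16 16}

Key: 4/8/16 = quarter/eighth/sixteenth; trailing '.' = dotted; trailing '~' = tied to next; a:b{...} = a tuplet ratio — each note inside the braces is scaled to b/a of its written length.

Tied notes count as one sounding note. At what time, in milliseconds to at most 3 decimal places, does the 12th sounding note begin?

note 12 onset = 46/7b = 4107.143ms

1. 0.0ms @ 0 + 208.333ms (1/3)
2. 208.333ms @ 1/3 + 208.333ms (1/3)
3. 416.667ms @ 2/3 + 208.333ms (1/3)
4. 625.0ms @ 1 + 625.0ms (1)
5. 1250.0ms @ 2 + 625.0ms (1)
6. 1875.0ms @ 3 + 625.0ms (1)
7. 2500.0ms @ 4 + 416.667ms (2/3)
8. 2916.667ms @ 14/3 + 416.667ms (2/3)
9. 3333.333ms @ 16/3 + 416.667ms (2/3)
10. 3750.0ms @ 6 + 178.571ms (2/7)
11. 3928.571ms @ 44/7 + 178.571ms (2/7)
12. 4107.143ms @ 46/7 + 178.571ms (2/7)
13. 4285.714ms @ 48/7 + 178.571ms (2/7)
14. 4464.286ms @ 50/7 + 178.571ms (2/7)
15. 4642.857ms @ 52/7 + 178.571ms (2/7)
16. 4821.429ms @ 54/7 + 178.571ms (2/7)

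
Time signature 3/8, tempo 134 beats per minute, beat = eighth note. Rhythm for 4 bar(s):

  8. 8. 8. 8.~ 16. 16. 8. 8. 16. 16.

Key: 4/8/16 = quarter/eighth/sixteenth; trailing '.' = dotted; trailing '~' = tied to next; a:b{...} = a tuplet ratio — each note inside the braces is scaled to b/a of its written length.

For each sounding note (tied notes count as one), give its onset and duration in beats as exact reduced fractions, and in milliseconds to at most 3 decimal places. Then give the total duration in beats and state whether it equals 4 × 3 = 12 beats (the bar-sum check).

1) 0.0ms=0b +671.642ms=3/2b
2) 671.642ms=3/2b +671.642ms=3/2b
3) 1343.284ms=3b +671.642ms=3/2b
4) 2014.925ms=9/2b +1007.463ms=9/4b
5) 3022.388ms=27/4b +335.821ms=3/4b
6) 3358.209ms=15/2b +671.642ms=3/2b
7) 4029.851ms=9b +671.642ms=3/2b
8) 4701.493ms=21/2b +335.821ms=3/4b
9) 5037.313ms=45/4b +335.821ms=3/4b
Σ=12b of 12 (134bpm 3/8) — PASS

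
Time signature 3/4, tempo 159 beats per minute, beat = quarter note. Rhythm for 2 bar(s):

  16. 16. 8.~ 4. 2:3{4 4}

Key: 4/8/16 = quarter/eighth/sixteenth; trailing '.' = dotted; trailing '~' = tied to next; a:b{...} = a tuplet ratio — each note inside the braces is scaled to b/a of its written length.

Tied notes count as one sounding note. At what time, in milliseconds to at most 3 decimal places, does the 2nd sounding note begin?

1. 0.0ms @ 0 + 141.509ms (3/8)
2. 141.509ms @ 3/8 + 141.509ms (3/8)
3. 283.019ms @ 3/4 + 849.057ms (9/4)
4. 1132.075ms @ 3 + 566.038ms (3/2)
5. 1698.113ms @ 9/2 + 566.038ms (3/2)

note 2 onset = 3/8b = 141.509ms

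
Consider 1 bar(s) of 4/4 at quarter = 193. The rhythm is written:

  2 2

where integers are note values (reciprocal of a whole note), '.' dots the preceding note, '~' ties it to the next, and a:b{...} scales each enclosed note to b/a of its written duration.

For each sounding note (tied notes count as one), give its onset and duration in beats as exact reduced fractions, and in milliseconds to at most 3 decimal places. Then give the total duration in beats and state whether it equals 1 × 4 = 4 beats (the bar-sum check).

1) 0.0ms=0b +621.762ms=2b
2) 621.762ms=2b +621.762ms=2b
Σ=4b of 4 (193bpm 4/4) — PASS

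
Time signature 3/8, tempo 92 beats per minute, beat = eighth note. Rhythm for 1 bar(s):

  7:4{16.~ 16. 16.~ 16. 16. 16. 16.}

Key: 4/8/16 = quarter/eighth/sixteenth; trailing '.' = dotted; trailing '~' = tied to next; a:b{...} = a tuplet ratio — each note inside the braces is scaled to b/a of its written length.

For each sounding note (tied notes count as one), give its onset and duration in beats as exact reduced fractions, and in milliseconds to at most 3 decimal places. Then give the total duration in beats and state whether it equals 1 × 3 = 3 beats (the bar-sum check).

1) 0.0ms=0b +559.006ms=6/7b
2) 559.006ms=6/7b +559.006ms=6/7b
3) 1118.012ms=12/7b +279.503ms=3/7b
4) 1397.516ms=15/7b +279.503ms=3/7b
5) 1677.019ms=18/7b +279.503ms=3/7b
Σ=3b of 3 (92bpm 3/8) — PASS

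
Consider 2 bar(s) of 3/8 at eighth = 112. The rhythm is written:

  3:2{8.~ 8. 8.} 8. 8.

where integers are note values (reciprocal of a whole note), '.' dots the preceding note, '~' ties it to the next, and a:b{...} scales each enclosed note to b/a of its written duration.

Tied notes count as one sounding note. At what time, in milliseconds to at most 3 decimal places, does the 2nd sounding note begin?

1. 0.0ms @ 0 + 1071.429ms (2)
2. 1071.429ms @ 2 + 535.714ms (1)
3. 1607.143ms @ 3 + 803.571ms (3/2)
4. 2410.714ms @ 9/2 + 803.571ms (3/2)

note 2 onset = 2b = 1071.429ms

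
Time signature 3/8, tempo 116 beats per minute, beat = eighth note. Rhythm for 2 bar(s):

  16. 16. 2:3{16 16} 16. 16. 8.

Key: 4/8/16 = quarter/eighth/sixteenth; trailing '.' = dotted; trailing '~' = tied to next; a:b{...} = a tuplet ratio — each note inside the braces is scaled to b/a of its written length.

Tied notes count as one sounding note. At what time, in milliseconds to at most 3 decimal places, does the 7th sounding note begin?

note 7 onset = 9/2b = 2327.586ms

1. 0.0ms @ 0 + 387.931ms (3/4)
2. 387.931ms @ 3/4 + 387.931ms (3/4)
3. 775.862ms @ 3/2 + 387.931ms (3/4)
4. 1163.793ms @ 9/4 + 387.931ms (3/4)
5. 1551.724ms @ 3 + 387.931ms (3/4)
6. 1939.655ms @ 15/4 + 387.931ms (3/4)
7. 2327.586ms @ 9/2 + 775.862ms (3/2)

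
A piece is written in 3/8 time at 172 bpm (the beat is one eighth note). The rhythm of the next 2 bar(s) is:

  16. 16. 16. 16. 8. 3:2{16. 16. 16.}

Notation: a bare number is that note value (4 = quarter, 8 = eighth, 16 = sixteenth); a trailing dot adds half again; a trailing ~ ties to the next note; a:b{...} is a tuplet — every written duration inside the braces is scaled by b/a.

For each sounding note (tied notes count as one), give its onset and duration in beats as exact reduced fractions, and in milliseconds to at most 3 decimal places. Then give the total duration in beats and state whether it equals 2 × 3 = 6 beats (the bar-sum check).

1) 0.0ms=0b +261.628ms=3/4b
2) 261.628ms=3/4b +261.628ms=3/4b
3) 523.256ms=3/2b +261.628ms=3/4b
4) 784.884ms=9/4b +261.628ms=3/4b
5) 1046.512ms=3b +523.256ms=3/2b
6) 1569.767ms=9/2b +174.419ms=1/2b
7) 1744.186ms=5b +174.419ms=1/2b
8) 1918.605ms=11/2b +174.419ms=1/2b
Σ=6b of 6 (172bpm 3/8) — PASS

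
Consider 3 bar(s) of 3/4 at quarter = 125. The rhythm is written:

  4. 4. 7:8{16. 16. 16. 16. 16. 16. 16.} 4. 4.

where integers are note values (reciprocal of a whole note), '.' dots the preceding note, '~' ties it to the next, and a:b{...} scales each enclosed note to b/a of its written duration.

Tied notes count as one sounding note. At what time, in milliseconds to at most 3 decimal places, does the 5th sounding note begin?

note 5 onset = 27/7b = 1851.429ms

1. 0.0ms @ 0 + 720.0ms (3/2)
2. 720.0ms @ 3/2 + 720.0ms (3/2)
3. 1440.0ms @ 3 + 205.714ms (3/7)
4. 1645.714ms @ 24/7 + 205.714ms (3/7)
5. 1851.429ms @ 27/7 + 205.714ms (3/7)
6. 2057.143ms @ 30/7 + 205.714ms (3/7)
7. 2262.857ms @ 33/7 + 205.714ms (3/7)
8. 2468.571ms @ 36/7 + 205.714ms (3/7)
9. 2674.286ms @ 39/7 + 205.714ms (3/7)
10. 2880.0ms @ 6 + 720.0ms (3/2)
11. 3600.0ms @ 15/2 + 720.0ms (3/2)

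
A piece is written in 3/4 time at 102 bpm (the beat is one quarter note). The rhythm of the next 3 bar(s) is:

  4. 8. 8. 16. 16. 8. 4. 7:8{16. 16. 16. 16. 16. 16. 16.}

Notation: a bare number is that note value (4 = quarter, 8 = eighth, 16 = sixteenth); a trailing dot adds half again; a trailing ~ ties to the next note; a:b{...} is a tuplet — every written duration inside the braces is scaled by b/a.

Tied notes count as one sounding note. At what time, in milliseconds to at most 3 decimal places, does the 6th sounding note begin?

note 6 onset = 15/4b = 2205.882ms

1. 0.0ms @ 0 + 882.353ms (3/2)
2. 882.353ms @ 3/2 + 441.176ms (3/4)
3. 1323.529ms @ 9/4 + 441.176ms (3/4)
4. 1764.706ms @ 3 + 220.588ms (3/8)
5. 1985.294ms @ 27/8 + 220.588ms (3/8)
6. 2205.882ms @ 15/4 + 441.176ms (3/4)
7. 2647.059ms @ 9/2 + 882.353ms (3/2)
8. 3529.412ms @ 6 + 252.101ms (3/7)
9. 3781.513ms @ 45/7 + 252.101ms (3/7)
10. 4033.613ms @ 48/7 + 252.101ms (3/7)
11. 4285.714ms @ 51/7 + 252.101ms (3/7)
12. 4537.815ms @ 54/7 + 252.101ms (3/7)
13. 4789.916ms @ 57/7 + 252.101ms (3/7)
14. 5042.017ms @ 60/7 + 252.101ms (3/7)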